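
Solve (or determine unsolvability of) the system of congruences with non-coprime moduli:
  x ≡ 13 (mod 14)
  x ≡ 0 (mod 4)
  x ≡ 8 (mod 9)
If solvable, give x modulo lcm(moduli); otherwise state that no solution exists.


Moduli 14, 4, 9 are not pairwise coprime, so CRT works modulo lcm(m_i) when all pairwise compatibility conditions hold.
Pairwise compatibility: gcd(m_i, m_j) must divide a_i - a_j for every pair.
Merge one congruence at a time:
  Start: x ≡ 13 (mod 14).
  Combine with x ≡ 0 (mod 4): gcd(14, 4) = 2, and 0 - 13 = -13 is NOT divisible by 2.
    ⇒ system is inconsistent (no integer solution).

No solution (the system is inconsistent).


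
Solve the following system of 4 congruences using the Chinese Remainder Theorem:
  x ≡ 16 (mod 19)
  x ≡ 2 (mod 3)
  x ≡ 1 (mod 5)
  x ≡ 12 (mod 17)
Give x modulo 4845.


Product of moduli M = 19 · 3 · 5 · 17 = 4845.
Merge one congruence at a time:
  Start: x ≡ 16 (mod 19).
  Combine with x ≡ 2 (mod 3); new modulus lcm = 57.
    Write x = 16 + 19·t and substitute into x ≡ 2 (mod 3): 19·t ≡ 2 − 16 = -14 (mod 3).
    Reduce coefficients mod 3: 1·t ≡ 1 (mod 3).
    So t ≡ 1 (mod 3).
    Then x = 16 + 19·1 = 35, valid modulo lcm(19, 3) = 57: x ≡ 35 (mod 57).
  Combine with x ≡ 1 (mod 5); new modulus lcm = 285.
    Write x = 35 + 57·t and substitute into x ≡ 1 (mod 5): 57·t ≡ 1 − 35 = -34 (mod 5).
    Reduce coefficients mod 5: 2·t ≡ 1 (mod 5).
    The inverse of 2 mod 5 is 3 (since 2·3 = 6 = 1·5 + 1), so t ≡ 3·1 = 3 ≡ 3 (mod 5).
    Then x = 35 + 57·3 = 206, valid modulo lcm(57, 5) = 285: x ≡ 206 (mod 285).
  Combine with x ≡ 12 (mod 17); new modulus lcm = 4845.
    Write x = 206 + 285·t and substitute into x ≡ 12 (mod 17): 285·t ≡ 12 − 206 = -194 (mod 17).
    Reduce coefficients mod 17: 13·t ≡ 10 (mod 17).
    The inverse of 13 mod 17 is 4 (since 13·4 = 52 = 3·17 + 1), so t ≡ 4·10 = 40 ≡ 6 (mod 17).
    Then x = 206 + 285·6 = 1916, valid modulo lcm(285, 17) = 4845: x ≡ 1916 (mod 4845).
Verify against each original: 1916 mod 19 = 16, 1916 mod 3 = 2, 1916 mod 5 = 1, 1916 mod 17 = 12.

x ≡ 1916 (mod 4845).


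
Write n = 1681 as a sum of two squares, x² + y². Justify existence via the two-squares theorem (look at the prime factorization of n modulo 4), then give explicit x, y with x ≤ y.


Step 1: Factor n = 1681 = 41^2.
Step 2: Check the mod-4 condition on each prime factor: 41 ≡ 1 (mod 4), exponent 2.
All primes ≡ 3 (mod 4) appear to even exponent (or don't appear), so by the two-squares theorem n IS expressible as a sum of two squares.
Step 3: Build a representation. Here n = 41 · 41 is a product of primes ≡ 1 (mod 4). Each prime p ≡ 1 (mod 4) is itself a sum of two squares; find a² by testing p − a² for a perfect square:
  41: 41 − 1² = 40, 41 − 2² = 37, 41 − 3² = 32, 41 − 4² = 25 = 5² ⇒ 41 = 4² + 5².
  Combine using the Brahmagupta–Fibonacci identity (a² + b²)(c² + d²) = (ac − bd)² + (ad + bc)² = (ac + bd)² + (ad − bc)²:
  41 · 41 = 1681: from (4² + 5²)(4² + 5²), take (4·4 − 5·5, 4·5 + 5·4) = (16 − 25, 20 + 20) = (-9, 40); dropping signs (only squares matter) gives (9, 40); check 9² + 40² = 81 + 1600 = 1681 ✓.
Step 4: Order so x ≤ y and verify: 9² + 40² = 81 + 1600 = 1681 = n. ✓

n = 1681 = 9² + 40² (one valid representation with x ≤ y).


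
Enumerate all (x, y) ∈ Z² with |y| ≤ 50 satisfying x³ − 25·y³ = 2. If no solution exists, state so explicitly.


The equation is x³ - 25y³ = 2. For fixed y, x³ = 25·y³ + 2, so a solution requires the RHS to be a perfect cube.
Strategy: iterate y from -50 to 50, compute RHS = 25·y³ + 2, and check whether it is a (positive or negative) perfect cube.
Check small values of y:
  y = 0: RHS = 2 is not a perfect cube.
  y = 1: RHS = 27 = (3)³ ⇒ x = 3 works.
  y = -1: RHS = -23 is not a perfect cube.
  y = 2: RHS = 202 is not a perfect cube.
  y = -2: RHS = -198 is not a perfect cube.
  y = 3: RHS = 677 is not a perfect cube.
  y = -3: RHS = -673 is not a perfect cube.
Continuing the search up to |y| = 50 finds no further solutions beyond those listed.
Collected solutions: (3, 1).

Solutions (with |y| ≤ 50): (3, 1).


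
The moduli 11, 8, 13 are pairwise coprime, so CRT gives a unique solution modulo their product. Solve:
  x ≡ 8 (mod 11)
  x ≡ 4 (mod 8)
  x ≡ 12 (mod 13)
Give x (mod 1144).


Moduli 11, 8, 13 are pairwise coprime; by CRT there is a unique solution modulo M = 11 · 8 · 13 = 1144.
Solve pairwise, accumulating the modulus:
  Start with x ≡ 8 (mod 11).
  Combine with x ≡ 4 (mod 8): since gcd(11, 8) = 1, we get a unique residue mod 88.
    Write x = 8 + 11·t and substitute into x ≡ 4 (mod 8): 11·t ≡ 4 − 8 = -4 (mod 8).
    Reduce coefficients mod 8: 3·t ≡ 4 (mod 8).
    The inverse of 3 mod 8 is 3 (since 3·3 = 9 = 1·8 + 1), so t ≡ 3·4 = 12 ≡ 4 (mod 8).
    Then x = 8 + 11·4 = 52, valid modulo lcm(11, 8) = 88: x ≡ 52 (mod 88).
  Combine with x ≡ 12 (mod 13): since gcd(88, 13) = 1, we get a unique residue mod 1144.
    Write x = 52 + 88·t and substitute into x ≡ 12 (mod 13): 88·t ≡ 12 − 52 = -40 (mod 13).
    Reduce coefficients mod 13: 10·t ≡ 12 (mod 13).
    The inverse of 10 mod 13 is 4 (since 10·4 = 40 = 3·13 + 1), so t ≡ 4·12 = 48 ≡ 9 (mod 13).
    Then x = 52 + 88·9 = 844, valid modulo lcm(88, 13) = 1144: x ≡ 844 (mod 1144).
Verify: 844 mod 11 = 8 ✓, 844 mod 8 = 4 ✓, 844 mod 13 = 12 ✓.

x ≡ 844 (mod 1144).


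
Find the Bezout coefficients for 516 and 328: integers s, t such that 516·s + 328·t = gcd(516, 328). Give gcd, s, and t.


Euclidean algorithm on (516, 328) — divide until remainder is 0:
  516 = 1 · 328 + 188
  328 = 1 · 188 + 140
  188 = 1 · 140 + 48
  140 = 2 · 48 + 44
  48 = 1 · 44 + 4
  44 = 11 · 4 + 0
gcd(516, 328) = 4.
Track Bezout coefficients alongside the remainders: start with r₀ = 516 = a·1 + b·0 (s = 1, t = 0) and r₁ = 328 = a·0 + b·1 (s = 0, t = 1); each new remainder r_{k+1} = r_{k-1} − q_k·r_k inherits s_{k+1} = s_{k-1} − q_k·s_k, t_{k+1} = t_{k-1} − q_k·t_k, so r_k = a·s_k + b·t_k at every step:
  q = 1: r = 188, s = 1 − 1·0 = 1, t = 0 − 1·1 = -1  (check: 516·1 + 328·(-1) = 188)
  q = 1: r = 140, s = 0 − 1·1 = -1, t = 1 − 1·(-1) = 2  (check: 516·(-1) + 328·2 = 140)
  q = 1: r = 48, s = 1 − 1·(-1) = 2, t = -1 − 1·2 = -3  (check: 516·2 + 328·(-3) = 48)
  q = 2: r = 44, s = -1 − 2·2 = -5, t = 2 − 2·(-3) = 8  (check: 516·(-5) + 328·8 = 44)
  q = 1: r = 4, s = 2 − 1·(-5) = 7, t = -3 − 1·8 = -11  (check: 516·7 + 328·(-11) = 4)
The row with r = 4 (the gcd) gives the Bezout coefficients s = 7, t = -11.
Result: 516 · (7) + 328 · (-11) = 4.

gcd(516, 328) = 4; s = 7, t = -11 (check: 516·7 + 328·(-11) = 4).


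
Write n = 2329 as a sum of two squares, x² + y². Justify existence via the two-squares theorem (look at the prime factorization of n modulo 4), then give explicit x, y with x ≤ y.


Step 1: Factor n = 2329 = 17 · 137.
Step 2: Check the mod-4 condition on each prime factor: 17 ≡ 1 (mod 4), exponent 1; 137 ≡ 1 (mod 4), exponent 1.
All primes ≡ 3 (mod 4) appear to even exponent (or don't appear), so by the two-squares theorem n IS expressible as a sum of two squares.
Step 3: Build a representation. Here n = 17 · 137 is a product of primes ≡ 1 (mod 4). Each prime p ≡ 1 (mod 4) is itself a sum of two squares; find a² by testing p − a² for a perfect square:
  17: 17 − 1² = 16 = 4² ⇒ 17 = 1² + 4².
  137: 137 − 1² = 136, 137 − 2² = 133, 137 − 3² = 128, 137 − 4² = 121 = 11² ⇒ 137 = 4² + 11².
  Combine using the Brahmagupta–Fibonacci identity (a² + b²)(c² + d²) = (ac − bd)² + (ad + bc)² = (ac + bd)² + (ad − bc)²:
  17 · 137 = 2329: from (1² + 4²)(4² + 11²), take (1·4 − 4·11, 1·11 + 4·4) = (4 − 44, 11 + 16) = (-40, 27); dropping signs (only squares matter) gives (40, 27); check 40² + 27² = 1600 + 729 = 2329 ✓.
Step 4: Order so x ≤ y and verify: 27² + 40² = 729 + 1600 = 2329 = n. ✓

n = 2329 = 27² + 40² (one valid representation with x ≤ y).


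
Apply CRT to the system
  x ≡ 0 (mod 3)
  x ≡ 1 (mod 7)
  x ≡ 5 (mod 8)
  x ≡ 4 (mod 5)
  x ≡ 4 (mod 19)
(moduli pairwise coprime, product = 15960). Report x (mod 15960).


Product of moduli M = 3 · 7 · 8 · 5 · 19 = 15960.
Merge one congruence at a time:
  Start: x ≡ 0 (mod 3).
  Combine with x ≡ 1 (mod 7); new modulus lcm = 21.
    Write x = 0 + 3·t and substitute into x ≡ 1 (mod 7): 3·t ≡ 1 − 0 = 1 (mod 7).
    The inverse of 3 mod 7 is 5 (since 3·5 = 15 = 2·7 + 1), so t ≡ 5·1 = 5 ≡ 5 (mod 7).
    Then x = 0 + 3·5 = 15, valid modulo lcm(3, 7) = 21: x ≡ 15 (mod 21).
  Combine with x ≡ 5 (mod 8); new modulus lcm = 168.
    Write x = 15 + 21·t and substitute into x ≡ 5 (mod 8): 21·t ≡ 5 − 15 = -10 (mod 8).
    Reduce coefficients mod 8: 5·t ≡ 6 (mod 8).
    The inverse of 5 mod 8 is 5 (since 5·5 = 25 = 3·8 + 1), so t ≡ 5·6 = 30 ≡ 6 (mod 8).
    Then x = 15 + 21·6 = 141, valid modulo lcm(21, 8) = 168: x ≡ 141 (mod 168).
  Combine with x ≡ 4 (mod 5); new modulus lcm = 840.
    Write x = 141 + 168·t and substitute into x ≡ 4 (mod 5): 168·t ≡ 4 − 141 = -137 (mod 5).
    Reduce coefficients mod 5: 3·t ≡ 3 (mod 5).
    The inverse of 3 mod 5 is 2 (since 3·2 = 6 = 1·5 + 1), so t ≡ 2·3 = 6 ≡ 1 (mod 5).
    Then x = 141 + 168·1 = 309, valid modulo lcm(168, 5) = 840: x ≡ 309 (mod 840).
  Combine with x ≡ 4 (mod 19); new modulus lcm = 15960.
    Write x = 309 + 840·t and substitute into x ≡ 4 (mod 19): 840·t ≡ 4 − 309 = -305 (mod 19).
    Reduce coefficients mod 19: 4·t ≡ 18 (mod 19).
    The inverse of 4 mod 19 is 5 (since 4·5 = 20 = 1·19 + 1), so t ≡ 5·18 = 90 ≡ 14 (mod 19).
    Then x = 309 + 840·14 = 12069, valid modulo lcm(840, 19) = 15960: x ≡ 12069 (mod 15960).
Verify against each original: 12069 mod 3 = 0, 12069 mod 7 = 1, 12069 mod 8 = 5, 12069 mod 5 = 4, 12069 mod 19 = 4.

x ≡ 12069 (mod 15960).


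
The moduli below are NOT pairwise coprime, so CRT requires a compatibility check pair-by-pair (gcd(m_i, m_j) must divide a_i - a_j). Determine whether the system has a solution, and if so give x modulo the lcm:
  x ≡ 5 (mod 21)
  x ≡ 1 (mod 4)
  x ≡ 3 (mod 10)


Moduli 21, 4, 10 are not pairwise coprime, so CRT works modulo lcm(m_i) when all pairwise compatibility conditions hold.
Pairwise compatibility: gcd(m_i, m_j) must divide a_i - a_j for every pair.
Merge one congruence at a time:
  Start: x ≡ 5 (mod 21).
  Combine with x ≡ 1 (mod 4): gcd(21, 4) = 1; 1 - 5 = -4, which IS divisible by 1, so compatible.
    Write x = 5 + 21·t and substitute into x ≡ 1 (mod 4): 21·t ≡ 1 − 5 = -4 (mod 4).
    Reduce coefficients mod 4: 1·t ≡ 0 (mod 4).
    So t ≡ 0 (mod 4).
    Then x = 5 + 21·0 = 5, valid modulo lcm(21, 4) = 84: x ≡ 5 (mod 84).
  Combine with x ≡ 3 (mod 10): gcd(84, 10) = 2; 3 - 5 = -2, which IS divisible by 2, so compatible.
    Write x = 5 + 84·t and substitute into x ≡ 3 (mod 10): 84·t ≡ 3 − 5 = -2 (mod 10).
    Divide the congruence (and modulus) by g = 2: 42·t ≡ -1 (mod 5).
    Reduce coefficients mod 5: 2·t ≡ 4 (mod 5).
    The inverse of 2 mod 5 is 3 (since 2·3 = 6 = 1·5 + 1), so t ≡ 3·4 = 12 ≡ 2 (mod 5).
    Then x = 5 + 84·2 = 173, valid modulo lcm(84, 10) = 420: x ≡ 173 (mod 420).
Verify: 173 mod 21 = 5, 173 mod 4 = 1, 173 mod 10 = 3.

x ≡ 173 (mod 420).


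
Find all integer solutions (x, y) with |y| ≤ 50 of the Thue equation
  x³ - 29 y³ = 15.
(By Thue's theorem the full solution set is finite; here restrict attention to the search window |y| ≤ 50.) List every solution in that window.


The equation is x³ - 29y³ = 15. For fixed y, x³ = 29·y³ + 15, so a solution requires the RHS to be a perfect cube.
Strategy: iterate y from -50 to 50, compute RHS = 29·y³ + 15, and check whether it is a (positive or negative) perfect cube.
Check small values of y:
  y = 0: RHS = 15 is not a perfect cube.
  y = 1: RHS = 44 is not a perfect cube.
  y = -1: RHS = -14 is not a perfect cube.
  y = 2: RHS = 247 is not a perfect cube.
  y = -2: RHS = -217 is not a perfect cube.
  y = 3: RHS = 798 is not a perfect cube.
  y = -3: RHS = -768 is not a perfect cube.
Continuing the search up to |y| = 50 finds no solutions either.
No (x, y) in the scanned range satisfies the equation.

No integer solutions with |y| ≤ 50.


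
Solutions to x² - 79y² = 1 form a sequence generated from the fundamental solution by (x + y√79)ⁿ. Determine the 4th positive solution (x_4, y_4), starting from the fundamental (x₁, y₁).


Step 1: Find the fundamental solution (x₁, y₁) of x² - 79y² = 1.
  Expand √79 as a continued fraction. a₀ = ⌊√79⌋ = 8; iterate m_{k+1} = d_k·a_k − m_k, d_{k+1} = (79 − m_{k+1}²)/d_k, a_{k+1} = ⌊(a₀ + m_{k+1})/d_{k+1}⌋ (starting m₀ = 0, d₀ = 1), with convergents p_k = a_k·p_{k-1} + p_{k-2}, q_k = a_k·q_{k-1} + q_{k-2} (p₋₁ = 1, q₋₁ = 0):
  k = 0: a₀ = 8; p₀/q₀ = 8/1; p₀² − 79·q₀² = 64 − 79 = -15.
  k = 1: m = 8, d = 15, a = ⌊(8 + 8)/15⌋ = 1; p/q = (1·8 + 1)/(1·1 + 0) = 9/1; p² − 79·q² = 81 − 79 = 2.
  k = 2: m = 7, d = 2, a = ⌊(8 + 7)/2⌋ = 7; p/q = (7·9 + 8)/(7·1 + 1) = 71/8; p² − 79·q² = 5041 − 5056 = -15.
  k = 3: m = 7, d = 15, a = ⌊(8 + 7)/15⌋ = 1; p/q = (1·71 + 9)/(1·8 + 1) = 80/9; p² − 79·q² = 6400 − 6399 = 1.
  The first convergent with p² − 79·q² = 1 gives the fundamental solution (x₁, y₁) = (80, 9).
Step 2: Apply the recurrence (x_{n+1}, y_{n+1}) = (x₁x_n + 79y₁y_n, x₁y_n + y₁x_n) repeatedly.
  From (x_1, y_1) = (80, 9): x_2 = 80·80 + 79·9·9 = 12799; y_2 = 80·9 + 9·80 = 1440.
  From (x_2, y_2) = (12799, 1440): x_3 = 80·12799 + 79·9·1440 = 2047760; y_3 = 80·1440 + 9·12799 = 230391.
  From (x_3, y_3) = (2047760, 230391): x_4 = 80·2047760 + 79·9·230391 = 327628801; y_4 = 80·230391 + 9·2047760 = 36861120.
Step 3: Verify x_4² - 79·y_4² = 107340631244697601 - 107340631244697600 = 1 (should be 1). ✓

(x_1, y_1) = (80, 9); (x_4, y_4) = (327628801, 36861120).


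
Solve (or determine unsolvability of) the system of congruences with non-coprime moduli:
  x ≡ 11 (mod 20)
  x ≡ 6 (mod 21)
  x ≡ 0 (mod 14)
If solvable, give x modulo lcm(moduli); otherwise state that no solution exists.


Moduli 20, 21, 14 are not pairwise coprime, so CRT works modulo lcm(m_i) when all pairwise compatibility conditions hold.
Pairwise compatibility: gcd(m_i, m_j) must divide a_i - a_j for every pair.
Merge one congruence at a time:
  Start: x ≡ 11 (mod 20).
  Combine with x ≡ 6 (mod 21): gcd(20, 21) = 1; 6 - 11 = -5, which IS divisible by 1, so compatible.
    Write x = 11 + 20·t and substitute into x ≡ 6 (mod 21): 20·t ≡ 6 − 11 = -5 (mod 21).
    Reduce coefficients mod 21: 20·t ≡ 16 (mod 21).
    The inverse of 20 mod 21 is 20 (since 20·20 = 400 = 19·21 + 1), so t ≡ 20·16 = 320 ≡ 5 (mod 21).
    Then x = 11 + 20·5 = 111, valid modulo lcm(20, 21) = 420: x ≡ 111 (mod 420).
  Combine with x ≡ 0 (mod 14): gcd(420, 14) = 14, and 0 - 111 = -111 is NOT divisible by 14.
    ⇒ system is inconsistent (no integer solution).

No solution (the system is inconsistent).


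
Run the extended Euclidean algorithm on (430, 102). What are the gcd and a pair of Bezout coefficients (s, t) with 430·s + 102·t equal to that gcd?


Euclidean algorithm on (430, 102) — divide until remainder is 0:
  430 = 4 · 102 + 22
  102 = 4 · 22 + 14
  22 = 1 · 14 + 8
  14 = 1 · 8 + 6
  8 = 1 · 6 + 2
  6 = 3 · 2 + 0
gcd(430, 102) = 2.
Track Bezout coefficients alongside the remainders: start with r₀ = 430 = a·1 + b·0 (s = 1, t = 0) and r₁ = 102 = a·0 + b·1 (s = 0, t = 1); each new remainder r_{k+1} = r_{k-1} − q_k·r_k inherits s_{k+1} = s_{k-1} − q_k·s_k, t_{k+1} = t_{k-1} − q_k·t_k, so r_k = a·s_k + b·t_k at every step:
  q = 4: r = 22, s = 1 − 4·0 = 1, t = 0 − 4·1 = -4  (check: 430·1 + 102·(-4) = 22)
  q = 4: r = 14, s = 0 − 4·1 = -4, t = 1 − 4·(-4) = 17  (check: 430·(-4) + 102·17 = 14)
  q = 1: r = 8, s = 1 − 1·(-4) = 5, t = -4 − 1·17 = -21  (check: 430·5 + 102·(-21) = 8)
  q = 1: r = 6, s = -4 − 1·5 = -9, t = 17 − 1·(-21) = 38  (check: 430·(-9) + 102·38 = 6)
  q = 1: r = 2, s = 5 − 1·(-9) = 14, t = -21 − 1·38 = -59  (check: 430·14 + 102·(-59) = 2)
The row with r = 2 (the gcd) gives the Bezout coefficients s = 14, t = -59.
Result: 430 · (14) + 102 · (-59) = 2.

gcd(430, 102) = 2; s = 14, t = -59 (check: 430·14 + 102·(-59) = 2).


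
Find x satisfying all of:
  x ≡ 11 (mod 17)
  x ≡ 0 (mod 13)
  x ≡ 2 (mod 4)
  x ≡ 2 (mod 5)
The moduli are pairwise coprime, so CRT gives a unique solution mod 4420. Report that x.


Product of moduli M = 17 · 13 · 4 · 5 = 4420.
Merge one congruence at a time:
  Start: x ≡ 11 (mod 17).
  Combine with x ≡ 0 (mod 13); new modulus lcm = 221.
    Write x = 11 + 17·t and substitute into x ≡ 0 (mod 13): 17·t ≡ 0 − 11 = -11 (mod 13).
    Reduce coefficients mod 13: 4·t ≡ 2 (mod 13).
    The inverse of 4 mod 13 is 10 (since 4·10 = 40 = 3·13 + 1), so t ≡ 10·2 = 20 ≡ 7 (mod 13).
    Then x = 11 + 17·7 = 130, valid modulo lcm(17, 13) = 221: x ≡ 130 (mod 221).
  Combine with x ≡ 2 (mod 4); new modulus lcm = 884.
    Write x = 130 + 221·t and substitute into x ≡ 2 (mod 4): 221·t ≡ 2 − 130 = -128 (mod 4).
    Reduce coefficients mod 4: 1·t ≡ 0 (mod 4).
    So t ≡ 0 (mod 4).
    Then x = 130 + 221·0 = 130, valid modulo lcm(221, 4) = 884: x ≡ 130 (mod 884).
  Combine with x ≡ 2 (mod 5); new modulus lcm = 4420.
    Write x = 130 + 884·t and substitute into x ≡ 2 (mod 5): 884·t ≡ 2 − 130 = -128 (mod 5).
    Reduce coefficients mod 5: 4·t ≡ 2 (mod 5).
    The inverse of 4 mod 5 is 4 (since 4·4 = 16 = 3·5 + 1), so t ≡ 4·2 = 8 ≡ 3 (mod 5).
    Then x = 130 + 884·3 = 2782, valid modulo lcm(884, 5) = 4420: x ≡ 2782 (mod 4420).
Verify against each original: 2782 mod 17 = 11, 2782 mod 13 = 0, 2782 mod 4 = 2, 2782 mod 5 = 2.

x ≡ 2782 (mod 4420).


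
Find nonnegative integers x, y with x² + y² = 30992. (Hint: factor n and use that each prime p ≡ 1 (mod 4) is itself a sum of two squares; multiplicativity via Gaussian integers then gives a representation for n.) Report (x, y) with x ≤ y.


Step 1: Factor n = 30992 = 2^4 · 13 · 149.
Step 2: Check the mod-4 condition on each prime factor: 2 = 2 (special); 13 ≡ 1 (mod 4), exponent 1; 149 ≡ 1 (mod 4), exponent 1.
All primes ≡ 3 (mod 4) appear to even exponent (or don't appear), so by the two-squares theorem n IS expressible as a sum of two squares.
Step 3: Build a representation. Group n = k² · m with k = 4 and m = 13 · 149 = 1937 (a product of primes ≡ 1 (mod 4)); a representation of m scales to one of n via (k·x)² + (k·y)² = k²(x² + y²). Each prime p ≡ 1 (mod 4) is itself a sum of two squares; find a² by testing p − a² for a perfect square:
  13: 13 − 1² = 12, 13 − 2² = 9 = 3² ⇒ 13 = 2² + 3².
  149: 149 − 1² = 148, 149 − 2² = 145, 149 − 3² = 140, 149 − 4² = 133, 149 − 5² = 124, 149 − 6² = 113, 149 − 7² = 100 = 10² ⇒ 149 = 7² + 10².
  Combine using the Brahmagupta–Fibonacci identity (a² + b²)(c² + d²) = (ac − bd)² + (ad + bc)² = (ac + bd)² + (ad − bc)²:
  13 · 149 = 1937: from (2² + 3²)(7² + 10²), take (2·7 − 3·10, 2·10 + 3·7) = (14 − 30, 20 + 21) = (-16, 41); dropping signs (only squares matter) gives (16, 41); check 16² + 41² = 256 + 1681 = 1937 ✓.
  Scale by k = 4: (4·16, 4·41) = (64, 164).
Step 4: Order so x ≤ y and verify: 64² + 164² = 4096 + 26896 = 30992 = n. ✓

n = 30992 = 64² + 164² (one valid representation with x ≤ y).


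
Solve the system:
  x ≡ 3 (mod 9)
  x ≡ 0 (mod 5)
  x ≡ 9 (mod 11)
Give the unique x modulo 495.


Moduli 9, 5, 11 are pairwise coprime; by CRT there is a unique solution modulo M = 9 · 5 · 11 = 495.
Solve pairwise, accumulating the modulus:
  Start with x ≡ 3 (mod 9).
  Combine with x ≡ 0 (mod 5): since gcd(9, 5) = 1, we get a unique residue mod 45.
    Write x = 3 + 9·t and substitute into x ≡ 0 (mod 5): 9·t ≡ 0 − 3 = -3 (mod 5).
    Reduce coefficients mod 5: 4·t ≡ 2 (mod 5).
    The inverse of 4 mod 5 is 4 (since 4·4 = 16 = 3·5 + 1), so t ≡ 4·2 = 8 ≡ 3 (mod 5).
    Then x = 3 + 9·3 = 30, valid modulo lcm(9, 5) = 45: x ≡ 30 (mod 45).
  Combine with x ≡ 9 (mod 11): since gcd(45, 11) = 1, we get a unique residue mod 495.
    Write x = 30 + 45·t and substitute into x ≡ 9 (mod 11): 45·t ≡ 9 − 30 = -21 (mod 11).
    Reduce coefficients mod 11: 1·t ≡ 1 (mod 11).
    So t ≡ 1 (mod 11).
    Then x = 30 + 45·1 = 75, valid modulo lcm(45, 11) = 495: x ≡ 75 (mod 495).
Verify: 75 mod 9 = 3 ✓, 75 mod 5 = 0 ✓, 75 mod 11 = 9 ✓.

x ≡ 75 (mod 495).


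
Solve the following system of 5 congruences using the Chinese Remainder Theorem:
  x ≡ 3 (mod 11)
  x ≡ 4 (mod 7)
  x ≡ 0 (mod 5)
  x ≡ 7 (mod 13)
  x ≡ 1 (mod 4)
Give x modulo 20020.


Product of moduli M = 11 · 7 · 5 · 13 · 4 = 20020.
Merge one congruence at a time:
  Start: x ≡ 3 (mod 11).
  Combine with x ≡ 4 (mod 7); new modulus lcm = 77.
    Write x = 3 + 11·t and substitute into x ≡ 4 (mod 7): 11·t ≡ 4 − 3 = 1 (mod 7).
    Reduce coefficients mod 7: 4·t ≡ 1 (mod 7).
    The inverse of 4 mod 7 is 2 (since 4·2 = 8 = 1·7 + 1), so t ≡ 2·1 = 2 ≡ 2 (mod 7).
    Then x = 3 + 11·2 = 25, valid modulo lcm(11, 7) = 77: x ≡ 25 (mod 77).
  Combine with x ≡ 0 (mod 5); new modulus lcm = 385.
    Write x = 25 + 77·t and substitute into x ≡ 0 (mod 5): 77·t ≡ 0 − 25 = -25 (mod 5).
    Reduce coefficients mod 5: 2·t ≡ 0 (mod 5).
    The inverse of 2 mod 5 is 3 (since 2·3 = 6 = 1·5 + 1), so t ≡ 3·0 = 0 ≡ 0 (mod 5).
    Then x = 25 + 77·0 = 25, valid modulo lcm(77, 5) = 385: x ≡ 25 (mod 385).
  Combine with x ≡ 7 (mod 13); new modulus lcm = 5005.
    Write x = 25 + 385·t and substitute into x ≡ 7 (mod 13): 385·t ≡ 7 − 25 = -18 (mod 13).
    Reduce coefficients mod 13: 8·t ≡ 8 (mod 13).
    The inverse of 8 mod 13 is 5 (since 8·5 = 40 = 3·13 + 1), so t ≡ 5·8 = 40 ≡ 1 (mod 13).
    Then x = 25 + 385·1 = 410, valid modulo lcm(385, 13) = 5005: x ≡ 410 (mod 5005).
  Combine with x ≡ 1 (mod 4); new modulus lcm = 20020.
    Write x = 410 + 5005·t and substitute into x ≡ 1 (mod 4): 5005·t ≡ 1 − 410 = -409 (mod 4).
    Reduce coefficients mod 4: 1·t ≡ 3 (mod 4).
    So t ≡ 3 (mod 4).
    Then x = 410 + 5005·3 = 15425, valid modulo lcm(5005, 4) = 20020: x ≡ 15425 (mod 20020).
Verify against each original: 15425 mod 11 = 3, 15425 mod 7 = 4, 15425 mod 5 = 0, 15425 mod 13 = 7, 15425 mod 4 = 1.

x ≡ 15425 (mod 20020).


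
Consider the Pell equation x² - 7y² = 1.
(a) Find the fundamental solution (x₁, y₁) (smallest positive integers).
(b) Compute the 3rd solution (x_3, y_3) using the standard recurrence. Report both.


Step 1: Find the fundamental solution (x₁, y₁) of x² - 7y² = 1.
  Expand √7 as a continued fraction. a₀ = ⌊√7⌋ = 2; iterate m_{k+1} = d_k·a_k − m_k, d_{k+1} = (7 − m_{k+1}²)/d_k, a_{k+1} = ⌊(a₀ + m_{k+1})/d_{k+1}⌋ (starting m₀ = 0, d₀ = 1), with convergents p_k = a_k·p_{k-1} + p_{k-2}, q_k = a_k·q_{k-1} + q_{k-2} (p₋₁ = 1, q₋₁ = 0):
  k = 0: a₀ = 2; p₀/q₀ = 2/1; p₀² − 7·q₀² = 4 − 7 = -3.
  k = 1: m = 2, d = 3, a = ⌊(2 + 2)/3⌋ = 1; p/q = (1·2 + 1)/(1·1 + 0) = 3/1; p² − 7·q² = 9 − 7 = 2.
  k = 2: m = 1, d = 2, a = ⌊(2 + 1)/2⌋ = 1; p/q = (1·3 + 2)/(1·1 + 1) = 5/2; p² − 7·q² = 25 − 28 = -3.
  k = 3: m = 1, d = 3, a = ⌊(2 + 1)/3⌋ = 1; p/q = (1·5 + 3)/(1·2 + 1) = 8/3; p² − 7·q² = 64 − 63 = 1.
  The first convergent with p² − 7·q² = 1 gives the fundamental solution (x₁, y₁) = (8, 3).
Step 2: Apply the recurrence (x_{n+1}, y_{n+1}) = (x₁x_n + 7y₁y_n, x₁y_n + y₁x_n) repeatedly.
  From (x_1, y_1) = (8, 3): x_2 = 8·8 + 7·3·3 = 127; y_2 = 8·3 + 3·8 = 48.
  From (x_2, y_2) = (127, 48): x_3 = 8·127 + 7·3·48 = 2024; y_3 = 8·48 + 3·127 = 765.
Step 3: Verify x_3² - 7·y_3² = 4096576 - 4096575 = 1 (should be 1). ✓

(x_1, y_1) = (8, 3); (x_3, y_3) = (2024, 765).


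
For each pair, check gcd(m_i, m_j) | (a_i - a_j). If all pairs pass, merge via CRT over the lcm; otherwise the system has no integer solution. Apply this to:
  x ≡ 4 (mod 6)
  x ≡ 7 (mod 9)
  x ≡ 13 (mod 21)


Moduli 6, 9, 21 are not pairwise coprime, so CRT works modulo lcm(m_i) when all pairwise compatibility conditions hold.
Pairwise compatibility: gcd(m_i, m_j) must divide a_i - a_j for every pair.
Merge one congruence at a time:
  Start: x ≡ 4 (mod 6).
  Combine with x ≡ 7 (mod 9): gcd(6, 9) = 3; 7 - 4 = 3, which IS divisible by 3, so compatible.
    Write x = 4 + 6·t and substitute into x ≡ 7 (mod 9): 6·t ≡ 7 − 4 = 3 (mod 9).
    Divide the congruence (and modulus) by g = 3: 2·t ≡ 1 (mod 3).
    The inverse of 2 mod 3 is 2 (since 2·2 = 4 = 1·3 + 1), so t ≡ 2·1 = 2 ≡ 2 (mod 3).
    Then x = 4 + 6·2 = 16, valid modulo lcm(6, 9) = 18: x ≡ 16 (mod 18).
  Combine with x ≡ 13 (mod 21): gcd(18, 21) = 3; 13 - 16 = -3, which IS divisible by 3, so compatible.
    Write x = 16 + 18·t and substitute into x ≡ 13 (mod 21): 18·t ≡ 13 − 16 = -3 (mod 21).
    Divide the congruence (and modulus) by g = 3: 6·t ≡ -1 (mod 7).
    Reduce coefficients mod 7: 6·t ≡ 6 (mod 7).
    The inverse of 6 mod 7 is 6 (since 6·6 = 36 = 5·7 + 1), so t ≡ 6·6 = 36 ≡ 1 (mod 7).
    Then x = 16 + 18·1 = 34, valid modulo lcm(18, 21) = 126: x ≡ 34 (mod 126).
Verify: 34 mod 6 = 4, 34 mod 9 = 7, 34 mod 21 = 13.

x ≡ 34 (mod 126).


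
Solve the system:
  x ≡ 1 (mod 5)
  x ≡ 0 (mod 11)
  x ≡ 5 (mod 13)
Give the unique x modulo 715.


Moduli 5, 11, 13 are pairwise coprime; by CRT there is a unique solution modulo M = 5 · 11 · 13 = 715.
Solve pairwise, accumulating the modulus:
  Start with x ≡ 1 (mod 5).
  Combine with x ≡ 0 (mod 11): since gcd(5, 11) = 1, we get a unique residue mod 55.
    Write x = 1 + 5·t and substitute into x ≡ 0 (mod 11): 5·t ≡ 0 − 1 = -1 (mod 11).
    Reduce coefficients mod 11: 5·t ≡ 10 (mod 11).
    The inverse of 5 mod 11 is 9 (since 5·9 = 45 = 4·11 + 1), so t ≡ 9·10 = 90 ≡ 2 (mod 11).
    Then x = 1 + 5·2 = 11, valid modulo lcm(5, 11) = 55: x ≡ 11 (mod 55).
  Combine with x ≡ 5 (mod 13): since gcd(55, 13) = 1, we get a unique residue mod 715.
    Write x = 11 + 55·t and substitute into x ≡ 5 (mod 13): 55·t ≡ 5 − 11 = -6 (mod 13).
    Reduce coefficients mod 13: 3·t ≡ 7 (mod 13).
    The inverse of 3 mod 13 is 9 (since 3·9 = 27 = 2·13 + 1), so t ≡ 9·7 = 63 ≡ 11 (mod 13).
    Then x = 11 + 55·11 = 616, valid modulo lcm(55, 13) = 715: x ≡ 616 (mod 715).
Verify: 616 mod 5 = 1 ✓, 616 mod 11 = 0 ✓, 616 mod 13 = 5 ✓.

x ≡ 616 (mod 715).


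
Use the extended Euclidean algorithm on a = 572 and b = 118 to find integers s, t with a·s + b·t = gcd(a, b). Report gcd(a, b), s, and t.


Euclidean algorithm on (572, 118) — divide until remainder is 0:
  572 = 4 · 118 + 100
  118 = 1 · 100 + 18
  100 = 5 · 18 + 10
  18 = 1 · 10 + 8
  10 = 1 · 8 + 2
  8 = 4 · 2 + 0
gcd(572, 118) = 2.
Track Bezout coefficients alongside the remainders: start with r₀ = 572 = a·1 + b·0 (s = 1, t = 0) and r₁ = 118 = a·0 + b·1 (s = 0, t = 1); each new remainder r_{k+1} = r_{k-1} − q_k·r_k inherits s_{k+1} = s_{k-1} − q_k·s_k, t_{k+1} = t_{k-1} − q_k·t_k, so r_k = a·s_k + b·t_k at every step:
  q = 4: r = 100, s = 1 − 4·0 = 1, t = 0 − 4·1 = -4  (check: 572·1 + 118·(-4) = 100)
  q = 1: r = 18, s = 0 − 1·1 = -1, t = 1 − 1·(-4) = 5  (check: 572·(-1) + 118·5 = 18)
  q = 5: r = 10, s = 1 − 5·(-1) = 6, t = -4 − 5·5 = -29  (check: 572·6 + 118·(-29) = 10)
  q = 1: r = 8, s = -1 − 1·6 = -7, t = 5 − 1·(-29) = 34  (check: 572·(-7) + 118·34 = 8)
  q = 1: r = 2, s = 6 − 1·(-7) = 13, t = -29 − 1·34 = -63  (check: 572·13 + 118·(-63) = 2)
The row with r = 2 (the gcd) gives the Bezout coefficients s = 13, t = -63.
Result: 572 · (13) + 118 · (-63) = 2.

gcd(572, 118) = 2; s = 13, t = -63 (check: 572·13 + 118·(-63) = 2).


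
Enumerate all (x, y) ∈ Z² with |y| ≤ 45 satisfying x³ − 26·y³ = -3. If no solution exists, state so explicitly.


The equation is x³ - 26y³ = -3. For fixed y, x³ = 26·y³ − 3, so a solution requires the RHS to be a perfect cube.
Strategy: iterate y from -45 to 45, compute RHS = 26·y³ − 3, and check whether it is a (positive or negative) perfect cube.
Check small values of y:
  y = 0: RHS = -3 is not a perfect cube.
  y = 1: RHS = 23 is not a perfect cube.
  y = -1: RHS = -29 is not a perfect cube.
  y = 2: RHS = 205 is not a perfect cube.
  y = -2: RHS = -211 is not a perfect cube.
  y = 3: RHS = 699 is not a perfect cube.
  y = -3: RHS = -705 is not a perfect cube.
Continuing the search up to |y| = 45 finds no solutions either.
No (x, y) in the scanned range satisfies the equation.

No integer solutions with |y| ≤ 45.


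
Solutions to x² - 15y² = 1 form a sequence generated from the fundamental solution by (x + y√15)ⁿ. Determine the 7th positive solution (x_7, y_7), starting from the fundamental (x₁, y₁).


Step 1: Find the fundamental solution (x₁, y₁) of x² - 15y² = 1.
  Expand √15 as a continued fraction. a₀ = ⌊√15⌋ = 3; iterate m_{k+1} = d_k·a_k − m_k, d_{k+1} = (15 − m_{k+1}²)/d_k, a_{k+1} = ⌊(a₀ + m_{k+1})/d_{k+1}⌋ (starting m₀ = 0, d₀ = 1), with convergents p_k = a_k·p_{k-1} + p_{k-2}, q_k = a_k·q_{k-1} + q_{k-2} (p₋₁ = 1, q₋₁ = 0):
  k = 0: a₀ = 3; p₀/q₀ = 3/1; p₀² − 15·q₀² = 9 − 15 = -6.
  k = 1: m = 3, d = 6, a = ⌊(3 + 3)/6⌋ = 1; p/q = (1·3 + 1)/(1·1 + 0) = 4/1; p² − 15·q² = 16 − 15 = 1.
  The first convergent with p² − 15·q² = 1 gives the fundamental solution (x₁, y₁) = (4, 1).
Step 2: Apply the recurrence (x_{n+1}, y_{n+1}) = (x₁x_n + 15y₁y_n, x₁y_n + y₁x_n) repeatedly.
  From (x_1, y_1) = (4, 1): x_2 = 4·4 + 15·1·1 = 31; y_2 = 4·1 + 1·4 = 8.
  From (x_2, y_2) = (31, 8): x_3 = 4·31 + 15·1·8 = 244; y_3 = 4·8 + 1·31 = 63.
  From (x_3, y_3) = (244, 63): x_4 = 4·244 + 15·1·63 = 1921; y_4 = 4·63 + 1·244 = 496.
  From (x_4, y_4) = (1921, 496): x_5 = 4·1921 + 15·1·496 = 15124; y_5 = 4·496 + 1·1921 = 3905.
  From (x_5, y_5) = (15124, 3905): x_6 = 4·15124 + 15·1·3905 = 119071; y_6 = 4·3905 + 1·15124 = 30744.
  From (x_6, y_6) = (119071, 30744): x_7 = 4·119071 + 15·1·30744 = 937444; y_7 = 4·30744 + 1·119071 = 242047.
Step 3: Verify x_7² - 15·y_7² = 878801253136 - 878801253135 = 1 (should be 1). ✓

(x_1, y_1) = (4, 1); (x_7, y_7) = (937444, 242047).


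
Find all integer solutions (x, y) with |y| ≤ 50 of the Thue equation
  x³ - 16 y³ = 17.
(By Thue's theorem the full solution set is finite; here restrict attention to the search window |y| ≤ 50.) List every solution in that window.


The equation is x³ - 16y³ = 17. For fixed y, x³ = 16·y³ + 17, so a solution requires the RHS to be a perfect cube.
Strategy: iterate y from -50 to 50, compute RHS = 16·y³ + 17, and check whether it is a (positive or negative) perfect cube.
Check small values of y:
  y = 0: RHS = 17 is not a perfect cube.
  y = 1: RHS = 33 is not a perfect cube.
  y = -1: RHS = 1 = (1)³ ⇒ x = 1 works.
  y = 2: RHS = 145 is not a perfect cube.
  y = -2: RHS = -111 is not a perfect cube.
  y = 3: RHS = 449 is not a perfect cube.
  y = -3: RHS = -415 is not a perfect cube.
Continuing the search up to |y| = 50 finds no further solutions beyond those listed.
Collected solutions: (1, -1).

Solutions (with |y| ≤ 50): (1, -1).


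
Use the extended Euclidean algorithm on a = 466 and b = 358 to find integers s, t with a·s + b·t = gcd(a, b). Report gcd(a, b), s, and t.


Euclidean algorithm on (466, 358) — divide until remainder is 0:
  466 = 1 · 358 + 108
  358 = 3 · 108 + 34
  108 = 3 · 34 + 6
  34 = 5 · 6 + 4
  6 = 1 · 4 + 2
  4 = 2 · 2 + 0
gcd(466, 358) = 2.
Track Bezout coefficients alongside the remainders: start with r₀ = 466 = a·1 + b·0 (s = 1, t = 0) and r₁ = 358 = a·0 + b·1 (s = 0, t = 1); each new remainder r_{k+1} = r_{k-1} − q_k·r_k inherits s_{k+1} = s_{k-1} − q_k·s_k, t_{k+1} = t_{k-1} − q_k·t_k, so r_k = a·s_k + b·t_k at every step:
  q = 1: r = 108, s = 1 − 1·0 = 1, t = 0 − 1·1 = -1  (check: 466·1 + 358·(-1) = 108)
  q = 3: r = 34, s = 0 − 3·1 = -3, t = 1 − 3·(-1) = 4  (check: 466·(-3) + 358·4 = 34)
  q = 3: r = 6, s = 1 − 3·(-3) = 10, t = -1 − 3·4 = -13  (check: 466·10 + 358·(-13) = 6)
  q = 5: r = 4, s = -3 − 5·10 = -53, t = 4 − 5·(-13) = 69  (check: 466·(-53) + 358·69 = 4)
  q = 1: r = 2, s = 10 − 1·(-53) = 63, t = -13 − 1·69 = -82  (check: 466·63 + 358·(-82) = 2)
The row with r = 2 (the gcd) gives the Bezout coefficients s = 63, t = -82.
Result: 466 · (63) + 358 · (-82) = 2.

gcd(466, 358) = 2; s = 63, t = -82 (check: 466·63 + 358·(-82) = 2).


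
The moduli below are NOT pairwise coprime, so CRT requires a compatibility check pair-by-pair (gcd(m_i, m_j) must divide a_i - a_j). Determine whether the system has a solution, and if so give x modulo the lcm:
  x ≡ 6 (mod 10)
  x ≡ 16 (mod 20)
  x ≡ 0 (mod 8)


Moduli 10, 20, 8 are not pairwise coprime, so CRT works modulo lcm(m_i) when all pairwise compatibility conditions hold.
Pairwise compatibility: gcd(m_i, m_j) must divide a_i - a_j for every pair.
Merge one congruence at a time:
  Start: x ≡ 6 (mod 10).
  Combine with x ≡ 16 (mod 20): gcd(10, 20) = 10; 16 - 6 = 10, which IS divisible by 10, so compatible.
    Write x = 6 + 10·t and substitute into x ≡ 16 (mod 20): 10·t ≡ 16 − 6 = 10 (mod 20).
    Divide the congruence (and modulus) by g = 10: 1·t ≡ 1 (mod 2).
    So t ≡ 1 (mod 2).
    Then x = 6 + 10·1 = 16, valid modulo lcm(10, 20) = 20: x ≡ 16 (mod 20).
  Combine with x ≡ 0 (mod 8): gcd(20, 8) = 4; 0 - 16 = -16, which IS divisible by 4, so compatible.
    Write x = 16 + 20·t and substitute into x ≡ 0 (mod 8): 20·t ≡ 0 − 16 = -16 (mod 8).
    Divide the congruence (and modulus) by g = 4: 5·t ≡ -4 (mod 2).
    Reduce coefficients mod 2: 1·t ≡ 0 (mod 2).
    So t ≡ 0 (mod 2).
    Then x = 16 + 20·0 = 16, valid modulo lcm(20, 8) = 40: x ≡ 16 (mod 40).
Verify: 16 mod 10 = 6, 16 mod 20 = 16, 16 mod 8 = 0.

x ≡ 16 (mod 40).


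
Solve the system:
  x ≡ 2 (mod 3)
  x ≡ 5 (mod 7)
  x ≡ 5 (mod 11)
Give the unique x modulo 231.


Moduli 3, 7, 11 are pairwise coprime; by CRT there is a unique solution modulo M = 3 · 7 · 11 = 231.
Solve pairwise, accumulating the modulus:
  Start with x ≡ 2 (mod 3).
  Combine with x ≡ 5 (mod 7): since gcd(3, 7) = 1, we get a unique residue mod 21.
    Write x = 2 + 3·t and substitute into x ≡ 5 (mod 7): 3·t ≡ 5 − 2 = 3 (mod 7).
    The inverse of 3 mod 7 is 5 (since 3·5 = 15 = 2·7 + 1), so t ≡ 5·3 = 15 ≡ 1 (mod 7).
    Then x = 2 + 3·1 = 5, valid modulo lcm(3, 7) = 21: x ≡ 5 (mod 21).
  Combine with x ≡ 5 (mod 11): since gcd(21, 11) = 1, we get a unique residue mod 231.
    Write x = 5 + 21·t and substitute into x ≡ 5 (mod 11): 21·t ≡ 5 − 5 = 0 (mod 11).
    Reduce coefficients mod 11: 10·t ≡ 0 (mod 11).
    The inverse of 10 mod 11 is 10 (since 10·10 = 100 = 9·11 + 1), so t ≡ 10·0 = 0 ≡ 0 (mod 11).
    Then x = 5 + 21·0 = 5, valid modulo lcm(21, 11) = 231: x ≡ 5 (mod 231).
Verify: 5 mod 3 = 2 ✓, 5 mod 7 = 5 ✓, 5 mod 11 = 5 ✓.

x ≡ 5 (mod 231).


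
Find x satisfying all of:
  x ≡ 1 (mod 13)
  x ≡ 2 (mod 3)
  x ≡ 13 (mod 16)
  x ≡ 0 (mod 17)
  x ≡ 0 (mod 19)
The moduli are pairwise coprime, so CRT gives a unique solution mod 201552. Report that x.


Product of moduli M = 13 · 3 · 16 · 17 · 19 = 201552.
Merge one congruence at a time:
  Start: x ≡ 1 (mod 13).
  Combine with x ≡ 2 (mod 3); new modulus lcm = 39.
    Write x = 1 + 13·t and substitute into x ≡ 2 (mod 3): 13·t ≡ 2 − 1 = 1 (mod 3).
    Reduce coefficients mod 3: 1·t ≡ 1 (mod 3).
    So t ≡ 1 (mod 3).
    Then x = 1 + 13·1 = 14, valid modulo lcm(13, 3) = 39: x ≡ 14 (mod 39).
  Combine with x ≡ 13 (mod 16); new modulus lcm = 624.
    Write x = 14 + 39·t and substitute into x ≡ 13 (mod 16): 39·t ≡ 13 − 14 = -1 (mod 16).
    Reduce coefficients mod 16: 7·t ≡ 15 (mod 16).
    The inverse of 7 mod 16 is 7 (since 7·7 = 49 = 3·16 + 1), so t ≡ 7·15 = 105 ≡ 9 (mod 16).
    Then x = 14 + 39·9 = 365, valid modulo lcm(39, 16) = 624: x ≡ 365 (mod 624).
  Combine with x ≡ 0 (mod 17); new modulus lcm = 10608.
    Write x = 365 + 624·t and substitute into x ≡ 0 (mod 17): 624·t ≡ 0 − 365 = -365 (mod 17).
    Reduce coefficients mod 17: 12·t ≡ 9 (mod 17).
    The inverse of 12 mod 17 is 10 (since 12·10 = 120 = 7·17 + 1), so t ≡ 10·9 = 90 ≡ 5 (mod 17).
    Then x = 365 + 624·5 = 3485, valid modulo lcm(624, 17) = 10608: x ≡ 3485 (mod 10608).
  Combine with x ≡ 0 (mod 19); new modulus lcm = 201552.
    Write x = 3485 + 10608·t and substitute into x ≡ 0 (mod 19): 10608·t ≡ 0 − 3485 = -3485 (mod 19).
    Reduce coefficients mod 19: 6·t ≡ 11 (mod 19).
    The inverse of 6 mod 19 is 16 (since 6·16 = 96 = 5·19 + 1), so t ≡ 16·11 = 176 ≡ 5 (mod 19).
    Then x = 3485 + 10608·5 = 56525, valid modulo lcm(10608, 19) = 201552: x ≡ 56525 (mod 201552).
Verify against each original: 56525 mod 13 = 1, 56525 mod 3 = 2, 56525 mod 16 = 13, 56525 mod 17 = 0, 56525 mod 19 = 0.

x ≡ 56525 (mod 201552).


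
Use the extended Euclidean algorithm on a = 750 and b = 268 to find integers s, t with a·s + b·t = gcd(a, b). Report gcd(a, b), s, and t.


Euclidean algorithm on (750, 268) — divide until remainder is 0:
  750 = 2 · 268 + 214
  268 = 1 · 214 + 54
  214 = 3 · 54 + 52
  54 = 1 · 52 + 2
  52 = 26 · 2 + 0
gcd(750, 268) = 2.
Track Bezout coefficients alongside the remainders: start with r₀ = 750 = a·1 + b·0 (s = 1, t = 0) and r₁ = 268 = a·0 + b·1 (s = 0, t = 1); each new remainder r_{k+1} = r_{k-1} − q_k·r_k inherits s_{k+1} = s_{k-1} − q_k·s_k, t_{k+1} = t_{k-1} − q_k·t_k, so r_k = a·s_k + b·t_k at every step:
  q = 2: r = 214, s = 1 − 2·0 = 1, t = 0 − 2·1 = -2  (check: 750·1 + 268·(-2) = 214)
  q = 1: r = 54, s = 0 − 1·1 = -1, t = 1 − 1·(-2) = 3  (check: 750·(-1) + 268·3 = 54)
  q = 3: r = 52, s = 1 − 3·(-1) = 4, t = -2 − 3·3 = -11  (check: 750·4 + 268·(-11) = 52)
  q = 1: r = 2, s = -1 − 1·4 = -5, t = 3 − 1·(-11) = 14  (check: 750·(-5) + 268·14 = 2)
The row with r = 2 (the gcd) gives the Bezout coefficients s = -5, t = 14.
Result: 750 · (-5) + 268 · (14) = 2.

gcd(750, 268) = 2; s = -5, t = 14 (check: 750·(-5) + 268·14 = 2).


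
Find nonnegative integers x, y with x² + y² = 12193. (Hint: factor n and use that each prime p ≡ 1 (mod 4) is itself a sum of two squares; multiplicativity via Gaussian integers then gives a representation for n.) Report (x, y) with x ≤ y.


Step 1: Factor n = 12193 = 89 · 137.
Step 2: Check the mod-4 condition on each prime factor: 89 ≡ 1 (mod 4), exponent 1; 137 ≡ 1 (mod 4), exponent 1.
All primes ≡ 3 (mod 4) appear to even exponent (or don't appear), so by the two-squares theorem n IS expressible as a sum of two squares.
Step 3: Build a representation. Here n = 89 · 137 is a product of primes ≡ 1 (mod 4). Each prime p ≡ 1 (mod 4) is itself a sum of two squares; find a² by testing p − a² for a perfect square:
  89: 89 − 1² = 88, 89 − 2² = 85, 89 − 3² = 80, 89 − 4² = 73, 89 − 5² = 64 = 8² ⇒ 89 = 5² + 8².
  137: 137 − 1² = 136, 137 − 2² = 133, 137 − 3² = 128, 137 − 4² = 121 = 11² ⇒ 137 = 4² + 11².
  Combine using the Brahmagupta–Fibonacci identity (a² + b²)(c² + d²) = (ac − bd)² + (ad + bc)² = (ac + bd)² + (ad − bc)²:
  89 · 137 = 12193: from (5² + 8²)(4² + 11²), take (5·4 − 8·11, 5·11 + 8·4) = (20 − 88, 55 + 32) = (-68, 87); dropping signs (only squares matter) gives (68, 87); check 68² + 87² = 4624 + 7569 = 12193 ✓.
Step 4: Order so x ≤ y and verify: 68² + 87² = 4624 + 7569 = 12193 = n. ✓

n = 12193 = 68² + 87² (one valid representation with x ≤ y).
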